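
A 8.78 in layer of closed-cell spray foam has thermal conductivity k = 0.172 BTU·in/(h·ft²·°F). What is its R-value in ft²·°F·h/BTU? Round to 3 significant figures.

R = L/k = 8.78/0.172 = 51.05 ft²·°F·h/BTU

51.0 ft²·°F·h/BTU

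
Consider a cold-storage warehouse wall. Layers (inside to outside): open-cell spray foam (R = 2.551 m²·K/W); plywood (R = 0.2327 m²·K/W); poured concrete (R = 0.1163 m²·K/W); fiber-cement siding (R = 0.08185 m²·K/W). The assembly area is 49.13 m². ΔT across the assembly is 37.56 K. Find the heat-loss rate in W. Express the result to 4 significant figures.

R_total = 2.551 + 0.2327 + 0.1163 + 0.08185 = 2.9819 m²·K/W
Q = A·ΔT/R = 49.13 × 37.56 / 2.9819 = 618.85 W

618.9 W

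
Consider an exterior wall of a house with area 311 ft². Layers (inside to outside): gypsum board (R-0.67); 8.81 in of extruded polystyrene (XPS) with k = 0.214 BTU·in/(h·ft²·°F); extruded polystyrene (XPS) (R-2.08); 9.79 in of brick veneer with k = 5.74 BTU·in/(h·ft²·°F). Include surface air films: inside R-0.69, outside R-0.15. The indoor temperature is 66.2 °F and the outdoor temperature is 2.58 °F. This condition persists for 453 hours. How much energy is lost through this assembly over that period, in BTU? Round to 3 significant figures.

193000 BTU

8.81/0.214 = 41.17
9.79/5.74 = 1.706
R_total = 0.69 + 0.67 + 41.17 + 2.08 + 1.706 + 0.15 = 46.46 ft²·°F·h/BTU
Q = 311 × (66.2 − 2.58) / 46.46 = 425.8 BTU/h
E = 425.8 × 453 = 192900 BTU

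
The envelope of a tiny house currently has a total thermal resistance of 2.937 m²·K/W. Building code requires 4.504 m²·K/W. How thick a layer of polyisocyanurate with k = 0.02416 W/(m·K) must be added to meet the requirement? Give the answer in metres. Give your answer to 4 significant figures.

0.03786 m

ΔR = 4.504 − 2.937 = 1.567 m²·K/W
L = ΔR × k = 1.567 × 0.02416 = 0.037859 m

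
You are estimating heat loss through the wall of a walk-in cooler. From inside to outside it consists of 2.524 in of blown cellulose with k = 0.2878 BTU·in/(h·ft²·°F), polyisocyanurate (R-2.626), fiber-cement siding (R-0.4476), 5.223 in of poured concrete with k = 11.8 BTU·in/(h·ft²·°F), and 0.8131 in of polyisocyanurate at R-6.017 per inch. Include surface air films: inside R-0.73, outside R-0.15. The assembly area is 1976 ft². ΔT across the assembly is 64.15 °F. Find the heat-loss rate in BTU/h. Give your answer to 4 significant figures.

2.524/0.2878 = 8.77
5.223/11.8 = 0.44263
0.8131 × 6.017 = 4.8924
R_total = 0.73 + 8.77 + 2.626 + 0.4476 + 0.44263 + 4.8924 + 0.15 = 18.059 ft²·°F·h/BTU
Q = A·ΔT/R = 1976 × 64.15 / 18.059 = 7019.4 BTU/h

7019 BTU/h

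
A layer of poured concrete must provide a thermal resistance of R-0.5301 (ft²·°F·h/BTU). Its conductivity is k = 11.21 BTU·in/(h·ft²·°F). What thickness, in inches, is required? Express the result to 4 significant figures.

5.942 in

L = R × k = 0.5301 × 11.21 = 5.9424 in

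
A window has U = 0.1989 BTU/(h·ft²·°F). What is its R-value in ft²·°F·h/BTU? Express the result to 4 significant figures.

R = 1/U = 1/0.1989 = 5.0277

5.028 ft²·°F·h/BTU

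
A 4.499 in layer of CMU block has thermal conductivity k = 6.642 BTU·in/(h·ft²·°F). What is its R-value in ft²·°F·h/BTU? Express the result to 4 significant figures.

R = L/k = 4.499/6.642 = 0.67736 ft²·°F·h/BTU

0.6774 ft²·°F·h/BTU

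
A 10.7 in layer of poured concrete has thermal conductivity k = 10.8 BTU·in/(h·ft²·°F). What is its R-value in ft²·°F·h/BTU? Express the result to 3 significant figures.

0.991 ft²·°F·h/BTU

R = L/k = 10.7/10.8 = 0.9907 ft²·°F·h/BTU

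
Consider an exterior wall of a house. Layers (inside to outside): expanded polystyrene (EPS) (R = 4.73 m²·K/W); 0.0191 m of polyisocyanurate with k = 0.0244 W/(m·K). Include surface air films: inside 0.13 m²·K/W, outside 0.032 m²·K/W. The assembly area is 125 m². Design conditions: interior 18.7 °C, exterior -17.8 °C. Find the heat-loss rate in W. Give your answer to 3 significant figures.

804 W

0.0191/0.0244 = 0.7828
R_total = 0.13 + 4.73 + 0.7828 + 0.032 = 5.675 m²·K/W
Q = A·ΔT/R = 125 × (18.7 − (-17.8)) / 5.675 = 804 W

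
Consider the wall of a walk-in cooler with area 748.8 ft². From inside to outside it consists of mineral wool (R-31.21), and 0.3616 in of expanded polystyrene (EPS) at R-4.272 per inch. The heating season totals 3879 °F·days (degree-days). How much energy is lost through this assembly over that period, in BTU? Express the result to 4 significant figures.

2128000 BTU

0.3616 × 4.272 = 1.5448
R_total = 31.21 + 1.5448 = 32.755 ft²·°F·h/BTU
E = A × HDD × 24 / R = 748.8 × 3879 × 24 / 32.755 = 2128200 BTU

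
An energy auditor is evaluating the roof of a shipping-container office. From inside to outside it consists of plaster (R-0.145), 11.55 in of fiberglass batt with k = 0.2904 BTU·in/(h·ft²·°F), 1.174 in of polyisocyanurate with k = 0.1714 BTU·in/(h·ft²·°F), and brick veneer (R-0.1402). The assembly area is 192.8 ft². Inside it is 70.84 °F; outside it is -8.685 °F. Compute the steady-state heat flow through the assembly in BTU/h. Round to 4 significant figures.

326.9 BTU/h

11.55/0.2904 = 39.773
1.174/0.1714 = 6.8495
R_total = 0.145 + 39.773 + 6.8495 + 0.1402 = 46.907 ft²·°F·h/BTU
Q = A·ΔT/R = 192.8 × (70.84 − (-8.685)) / 46.907 = 326.87 BTU/h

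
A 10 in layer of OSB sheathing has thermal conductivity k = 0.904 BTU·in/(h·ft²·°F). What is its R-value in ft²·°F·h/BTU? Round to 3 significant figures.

R = L/k = 10/0.904 = 11.06 ft²·°F·h/BTU

11.1 ft²·°F·h/BTU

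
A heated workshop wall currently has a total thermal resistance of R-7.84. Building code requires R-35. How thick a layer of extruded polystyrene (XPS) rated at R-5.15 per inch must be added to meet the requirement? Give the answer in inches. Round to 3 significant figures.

5.27 in

ΔR = 35 − 7.84 = 27.16 ft²·°F·h/BTU
L = ΔR / (R/in) = 27.16/5.15 = 5.274 in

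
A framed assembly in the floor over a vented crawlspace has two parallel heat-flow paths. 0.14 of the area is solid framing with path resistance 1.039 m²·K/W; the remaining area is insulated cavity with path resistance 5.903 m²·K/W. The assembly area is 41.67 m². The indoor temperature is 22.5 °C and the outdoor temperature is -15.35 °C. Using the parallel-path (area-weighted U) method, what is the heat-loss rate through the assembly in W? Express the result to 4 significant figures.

U_eff = 0.86/5.903 + 0.14/1.039 = 0.14569 + 0.13474 = 0.28043
R_eff = 1/U_eff = 3.5659 m²·K/W
Q = 41.67 × (22.5 − (-15.35)) / 3.5659 = 442.3 W

442.3 W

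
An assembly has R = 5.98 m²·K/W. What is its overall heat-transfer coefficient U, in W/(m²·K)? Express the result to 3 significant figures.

0.167 W/(m²·K)

U = 1/R = 1/5.98 = 0.1672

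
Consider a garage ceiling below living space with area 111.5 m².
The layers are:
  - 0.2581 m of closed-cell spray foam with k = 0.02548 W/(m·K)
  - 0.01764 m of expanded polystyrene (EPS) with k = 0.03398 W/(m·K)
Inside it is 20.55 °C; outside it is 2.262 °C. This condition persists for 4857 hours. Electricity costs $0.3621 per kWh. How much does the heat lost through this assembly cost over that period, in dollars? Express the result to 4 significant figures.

336.8 dollars

0.2581/0.02548 = 10.13
0.01764/0.03398 = 0.51913
R_total = 10.13 + 0.51913 = 10.649 m²·K/W
Q = 111.5 × (20.55 − 2.262) / 10.649 = 191.49 W
E = 191.49 W × 4857 h / 1000 = 930.07 kWh
Cost = 930.07 × 0.3621 = $336.78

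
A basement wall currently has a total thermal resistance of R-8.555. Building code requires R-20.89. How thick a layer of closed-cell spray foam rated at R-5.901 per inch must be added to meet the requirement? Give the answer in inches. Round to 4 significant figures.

ΔR = 20.89 − 8.555 = 12.335 ft²·°F·h/BTU
L = ΔR / (R/in) = 12.335/5.901 = 2.0903 in

2.090 in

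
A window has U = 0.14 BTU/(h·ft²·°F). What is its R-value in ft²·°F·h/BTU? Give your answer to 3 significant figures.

R = 1/U = 1/0.14 = 7.143

7.14 ft²·°F·h/BTU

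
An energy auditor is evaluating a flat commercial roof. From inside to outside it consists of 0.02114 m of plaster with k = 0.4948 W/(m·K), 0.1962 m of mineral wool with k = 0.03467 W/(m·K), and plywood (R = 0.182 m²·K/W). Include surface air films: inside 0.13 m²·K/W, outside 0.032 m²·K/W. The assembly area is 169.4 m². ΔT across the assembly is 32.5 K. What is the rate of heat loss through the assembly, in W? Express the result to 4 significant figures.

0.02114/0.4948 = 0.042724
0.1962/0.03467 = 5.6591
R_total = 0.13 + 0.042724 + 5.6591 + 0.182 + 0.032 = 6.0458 m²·K/W
Q = A·ΔT/R = 169.4 × 32.5 / 6.0458 = 910.63 W

910.6 W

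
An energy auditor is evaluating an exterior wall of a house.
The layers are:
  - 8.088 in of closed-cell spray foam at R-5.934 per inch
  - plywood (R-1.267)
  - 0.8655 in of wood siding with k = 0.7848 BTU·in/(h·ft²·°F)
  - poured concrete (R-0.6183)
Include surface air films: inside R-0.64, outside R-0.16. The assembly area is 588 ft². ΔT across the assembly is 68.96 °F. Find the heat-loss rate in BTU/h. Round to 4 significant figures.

8.088 × 5.934 = 47.994
0.8655/0.7848 = 1.1028
R_total = 0.64 + 47.994 + 1.267 + 1.1028 + 0.6183 + 0.16 = 51.782 ft²·°F·h/BTU
Q = A·ΔT/R = 588 × 68.96 / 51.782 = 783.06 BTU/h

783.1 BTU/h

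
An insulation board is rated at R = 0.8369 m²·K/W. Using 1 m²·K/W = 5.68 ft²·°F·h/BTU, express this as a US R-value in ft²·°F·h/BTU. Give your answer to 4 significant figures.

R_US = 0.8369 × 5.68 = 4.7536

4.754 ft²·°F·h/BTU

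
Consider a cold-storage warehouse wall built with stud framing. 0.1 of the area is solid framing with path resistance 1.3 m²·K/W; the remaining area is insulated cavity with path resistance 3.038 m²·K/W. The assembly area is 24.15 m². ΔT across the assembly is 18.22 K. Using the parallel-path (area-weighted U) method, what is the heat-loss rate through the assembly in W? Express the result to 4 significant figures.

U_eff = 0.9/3.038 + 0.1/1.3 = 0.29625 + 0.076923 = 0.37317
R_eff = 1/U_eff = 2.6797 m²·K/W
Q = 24.15 × 18.22 / 2.6797 = 164.2 W

164.2 W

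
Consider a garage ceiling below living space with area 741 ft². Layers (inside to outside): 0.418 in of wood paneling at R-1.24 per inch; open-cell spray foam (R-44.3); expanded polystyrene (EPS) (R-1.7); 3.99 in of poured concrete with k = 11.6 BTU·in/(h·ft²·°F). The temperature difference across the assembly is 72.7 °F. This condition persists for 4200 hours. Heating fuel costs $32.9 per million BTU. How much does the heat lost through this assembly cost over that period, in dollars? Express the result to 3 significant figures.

159 dollars

0.418 × 1.24 = 0.5183
3.99/11.6 = 0.344
R_total = 0.5183 + 44.3 + 1.7 + 0.344 = 46.86 ft²·°F·h/BTU
Q = 741 × 72.7 / 46.86 = 1150 BTU/h
E = 1150 × 4200 = 4828000 BTU
Cost = 4828000/10⁶ × 32.9 = $158.8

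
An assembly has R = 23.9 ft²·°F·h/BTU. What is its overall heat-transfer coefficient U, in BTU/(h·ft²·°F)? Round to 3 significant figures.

U = 1/R = 1/23.9 = 0.04184

0.0418 BTU/(h·ft²·°F)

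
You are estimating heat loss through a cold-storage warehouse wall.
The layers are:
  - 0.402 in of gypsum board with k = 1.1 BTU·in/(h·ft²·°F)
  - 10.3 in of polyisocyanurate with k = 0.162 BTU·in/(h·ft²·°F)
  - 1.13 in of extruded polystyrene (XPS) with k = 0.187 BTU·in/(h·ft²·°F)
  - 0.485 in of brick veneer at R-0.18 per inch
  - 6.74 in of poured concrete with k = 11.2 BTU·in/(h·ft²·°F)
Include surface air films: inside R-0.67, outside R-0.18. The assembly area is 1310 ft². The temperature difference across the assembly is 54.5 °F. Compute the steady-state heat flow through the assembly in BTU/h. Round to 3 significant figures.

998 BTU/h

0.402/1.1 = 0.3655
10.3/0.162 = 63.58
1.13/0.187 = 6.043
0.485 × 0.18 = 0.0873
6.74/11.2 = 0.6018
R_total = 0.67 + 0.3655 + 63.58 + 6.043 + 0.0873 + 0.6018 + 0.18 = 71.53 ft²·°F·h/BTU
Q = A·ΔT/R = 1310 × 54.5 / 71.53 = 998.1 BTU/h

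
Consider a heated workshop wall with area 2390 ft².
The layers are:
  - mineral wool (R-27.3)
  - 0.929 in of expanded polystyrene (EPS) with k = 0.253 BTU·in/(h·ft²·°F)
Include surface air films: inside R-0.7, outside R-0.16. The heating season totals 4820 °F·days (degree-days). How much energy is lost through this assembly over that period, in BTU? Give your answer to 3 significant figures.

8690000 BTU

0.929/0.253 = 3.672
R_total = 0.7 + 27.3 + 3.672 + 0.16 = 31.83 ft²·°F·h/BTU
E = A × HDD × 24 / R = 2390 × 4820 × 24 / 31.83 = 8685000 BTU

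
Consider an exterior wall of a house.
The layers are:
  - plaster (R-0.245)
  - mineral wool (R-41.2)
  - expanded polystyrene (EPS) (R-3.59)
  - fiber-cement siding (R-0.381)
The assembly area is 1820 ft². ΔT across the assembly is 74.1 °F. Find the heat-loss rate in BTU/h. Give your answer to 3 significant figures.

2970 BTU/h

R_total = 0.245 + 41.2 + 3.59 + 0.381 = 45.42 ft²·°F·h/BTU
Q = A·ΔT/R = 1820 × 74.1 / 45.42 = 2969 BTU/h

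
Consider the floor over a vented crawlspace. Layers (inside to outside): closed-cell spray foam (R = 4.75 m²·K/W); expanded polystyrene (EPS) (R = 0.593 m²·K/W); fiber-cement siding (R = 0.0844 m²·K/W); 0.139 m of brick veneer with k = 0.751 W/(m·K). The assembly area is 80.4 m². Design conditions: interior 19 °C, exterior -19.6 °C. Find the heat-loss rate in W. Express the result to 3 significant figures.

0.139/0.751 = 0.1851
R_total = 4.75 + 0.593 + 0.0844 + 0.1851 = 5.612 m²·K/W
Q = A·ΔT/R = 80.4 × (19 − (-19.6)) / 5.612 = 553 W

553 W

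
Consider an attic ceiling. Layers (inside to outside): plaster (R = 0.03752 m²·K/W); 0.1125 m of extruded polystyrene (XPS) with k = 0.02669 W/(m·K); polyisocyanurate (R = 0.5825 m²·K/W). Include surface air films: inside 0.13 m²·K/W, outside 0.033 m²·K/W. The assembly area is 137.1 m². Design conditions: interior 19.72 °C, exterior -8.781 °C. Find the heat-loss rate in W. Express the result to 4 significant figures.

0.1125/0.02669 = 4.2151
R_total = 0.13 + 0.03752 + 4.2151 + 0.5825 + 0.033 = 4.9981 m²·K/W
Q = A·ΔT/R = 137.1 × (19.72 − (-8.781)) / 4.9981 = 781.8 W

781.8 W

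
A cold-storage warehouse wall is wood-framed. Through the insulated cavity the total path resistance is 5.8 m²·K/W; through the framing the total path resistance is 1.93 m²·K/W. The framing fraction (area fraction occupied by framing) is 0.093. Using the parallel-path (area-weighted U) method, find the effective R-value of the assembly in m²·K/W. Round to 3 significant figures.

U_eff = 0.907/5.8 + 0.093/1.93 = 0.1564 + 0.04819 = 0.2046
R_eff = 1/U_eff = 4.888 m²·K/W

4.89 m²·K/W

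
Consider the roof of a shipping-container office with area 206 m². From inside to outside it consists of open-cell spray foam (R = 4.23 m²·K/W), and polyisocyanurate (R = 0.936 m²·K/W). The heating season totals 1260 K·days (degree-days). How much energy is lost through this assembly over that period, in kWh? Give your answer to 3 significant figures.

R_total = 4.23 + 0.936 = 5.166 m²·K/W
E = A × HDD × 24 / R / 1000 = 206 × 1260 × 24 / 5.166 / 1000 = 1206 kWh

1210 kWh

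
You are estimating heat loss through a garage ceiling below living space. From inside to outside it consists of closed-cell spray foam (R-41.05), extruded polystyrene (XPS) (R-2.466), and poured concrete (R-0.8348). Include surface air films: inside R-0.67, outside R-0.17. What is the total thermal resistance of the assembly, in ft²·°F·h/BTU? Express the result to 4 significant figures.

R_total = 0.67 + 41.05 + 2.466 + 0.8348 + 0.17 = 45.191 ft²·°F·h/BTU

45.19 ft²·°F·h/BTU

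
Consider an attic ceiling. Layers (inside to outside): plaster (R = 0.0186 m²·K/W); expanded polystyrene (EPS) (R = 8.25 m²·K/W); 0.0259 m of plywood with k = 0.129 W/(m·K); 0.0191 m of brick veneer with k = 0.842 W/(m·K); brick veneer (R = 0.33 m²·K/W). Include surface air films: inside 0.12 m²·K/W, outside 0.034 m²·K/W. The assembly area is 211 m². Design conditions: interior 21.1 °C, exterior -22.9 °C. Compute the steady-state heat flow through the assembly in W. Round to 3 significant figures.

1030 W

0.0259/0.129 = 0.2008
0.0191/0.842 = 0.02268
R_total = 0.12 + 0.0186 + 8.25 + 0.2008 + 0.02268 + 0.33 + 0.034 = 8.976 m²·K/W
Q = A·ΔT/R = 211 × (21.1 − (-22.9)) / 8.976 = 1034 W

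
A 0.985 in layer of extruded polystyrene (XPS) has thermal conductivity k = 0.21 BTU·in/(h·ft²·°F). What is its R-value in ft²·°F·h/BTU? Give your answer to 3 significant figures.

R = L/k = 0.985/0.21 = 4.69 ft²·°F·h/BTU

4.69 ft²·°F·h/BTU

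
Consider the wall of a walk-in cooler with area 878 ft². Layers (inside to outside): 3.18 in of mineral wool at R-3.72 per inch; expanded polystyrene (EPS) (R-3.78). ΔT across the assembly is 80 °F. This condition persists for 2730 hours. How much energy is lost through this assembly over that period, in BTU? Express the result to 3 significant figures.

12300000 BTU

3.18 × 3.72 = 11.83
R_total = 11.83 + 3.78 = 15.61 ft²·°F·h/BTU
Q = 878 × 80 / 15.61 = 4500 BTU/h
E = 4500 × 2730 = 12280000 BTU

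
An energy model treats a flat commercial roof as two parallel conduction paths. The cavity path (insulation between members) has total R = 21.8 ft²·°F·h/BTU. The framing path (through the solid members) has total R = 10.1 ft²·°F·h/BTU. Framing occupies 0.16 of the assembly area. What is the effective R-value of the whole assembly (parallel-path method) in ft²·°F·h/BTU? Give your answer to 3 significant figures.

U_eff = 0.84/21.8 + 0.16/10.1 = 0.03853 + 0.01584 = 0.05437
R_eff = 1/U_eff = 18.39 ft²·°F·h/BTU

18.4 ft²·°F·h/BTU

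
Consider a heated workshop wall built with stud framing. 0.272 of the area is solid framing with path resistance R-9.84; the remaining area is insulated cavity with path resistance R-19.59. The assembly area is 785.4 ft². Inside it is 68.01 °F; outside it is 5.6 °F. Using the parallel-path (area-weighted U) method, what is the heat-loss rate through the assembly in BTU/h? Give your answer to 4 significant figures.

U_eff = 0.728/19.59 + 0.272/9.84 = 0.037162 + 0.027642 = 0.064804
R_eff = 1/U_eff = 15.431 ft²·°F·h/BTU
Q = 785.4 × (68.01 − 5.6) / 15.431 = 3176.5 BTU/h

3176 BTU/h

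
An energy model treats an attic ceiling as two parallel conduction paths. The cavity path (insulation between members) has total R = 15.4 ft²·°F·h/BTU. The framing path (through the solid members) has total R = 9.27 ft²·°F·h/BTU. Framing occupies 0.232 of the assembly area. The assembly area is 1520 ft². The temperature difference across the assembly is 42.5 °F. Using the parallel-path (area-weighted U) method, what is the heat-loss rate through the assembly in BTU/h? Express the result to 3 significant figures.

4840 BTU/h

U_eff = 0.768/15.4 + 0.232/9.27 = 0.04987 + 0.02503 = 0.0749
R_eff = 1/U_eff = 13.35 ft²·°F·h/BTU
Q = 1520 × 42.5 / 13.35 = 4838 BTU/h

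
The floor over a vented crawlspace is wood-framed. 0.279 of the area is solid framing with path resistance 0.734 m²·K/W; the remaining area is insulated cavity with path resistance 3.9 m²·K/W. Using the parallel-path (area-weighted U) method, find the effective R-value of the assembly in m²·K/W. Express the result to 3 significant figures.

U_eff = 0.721/3.9 + 0.279/0.734 = 0.1849 + 0.3801 = 0.565
R_eff = 1/U_eff = 1.77 m²·K/W

1.77 m²·K/W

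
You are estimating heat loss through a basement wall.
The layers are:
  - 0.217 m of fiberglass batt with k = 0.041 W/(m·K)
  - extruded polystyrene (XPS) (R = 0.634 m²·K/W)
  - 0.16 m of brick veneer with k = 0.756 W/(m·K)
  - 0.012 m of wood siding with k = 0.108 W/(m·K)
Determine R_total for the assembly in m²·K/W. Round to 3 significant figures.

0.217/0.041 = 5.293
0.16/0.756 = 0.2116
0.012/0.108 = 0.1111
R_total = 5.293 + 0.634 + 0.2116 + 0.1111 = 6.249 m²·K/W

6.25 m²·K/W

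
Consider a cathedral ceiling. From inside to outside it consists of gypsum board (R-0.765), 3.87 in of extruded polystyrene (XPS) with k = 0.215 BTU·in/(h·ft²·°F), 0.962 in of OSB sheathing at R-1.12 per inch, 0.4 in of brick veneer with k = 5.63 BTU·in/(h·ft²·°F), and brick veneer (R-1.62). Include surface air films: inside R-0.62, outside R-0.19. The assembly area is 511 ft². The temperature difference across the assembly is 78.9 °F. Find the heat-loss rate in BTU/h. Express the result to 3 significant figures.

1800 BTU/h

3.87/0.215 = 18
0.962 × 1.12 = 1.077
0.4/5.63 = 0.07105
R_total = 0.62 + 0.765 + 18 + 1.077 + 0.07105 + 1.62 + 0.19 = 22.34 ft²·°F·h/BTU
Q = A·ΔT/R = 511 × 78.9 / 22.34 = 1804 BTU/h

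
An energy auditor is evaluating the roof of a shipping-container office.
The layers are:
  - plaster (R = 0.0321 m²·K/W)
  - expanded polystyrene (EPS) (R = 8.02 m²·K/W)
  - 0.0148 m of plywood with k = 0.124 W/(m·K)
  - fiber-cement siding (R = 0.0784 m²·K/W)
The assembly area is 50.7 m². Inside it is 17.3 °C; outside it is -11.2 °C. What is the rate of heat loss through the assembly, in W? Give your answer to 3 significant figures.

175 W

0.0148/0.124 = 0.1194
R_total = 0.0321 + 8.02 + 0.1194 + 0.0784 = 8.25 m²·K/W
Q = A·ΔT/R = 50.7 × (17.3 − (-11.2)) / 8.25 = 175.1 W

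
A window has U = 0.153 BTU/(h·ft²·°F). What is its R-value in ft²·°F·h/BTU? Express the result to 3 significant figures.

6.54 ft²·°F·h/BTU

R = 1/U = 1/0.153 = 6.536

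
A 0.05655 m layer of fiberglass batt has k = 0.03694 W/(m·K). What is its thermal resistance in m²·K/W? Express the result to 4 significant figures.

1.531 m²·K/W

R = L/k = 0.05655/0.03694 = 1.5309 m²·K/W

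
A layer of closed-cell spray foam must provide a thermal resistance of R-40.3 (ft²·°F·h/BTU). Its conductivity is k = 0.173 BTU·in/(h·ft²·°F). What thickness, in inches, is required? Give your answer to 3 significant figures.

6.97 in

L = R × k = 40.3 × 0.173 = 6.972 in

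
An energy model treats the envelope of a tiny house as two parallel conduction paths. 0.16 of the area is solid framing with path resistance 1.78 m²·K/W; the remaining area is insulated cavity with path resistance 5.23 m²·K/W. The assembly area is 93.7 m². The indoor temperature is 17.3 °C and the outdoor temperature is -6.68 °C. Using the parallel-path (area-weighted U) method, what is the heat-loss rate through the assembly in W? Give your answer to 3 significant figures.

U_eff = 0.84/5.23 + 0.16/1.78 = 0.1606 + 0.08989 = 0.2505
R_eff = 1/U_eff = 3.992 m²·K/W
Q = 93.7 × (17.3 − (-6.68)) / 3.992 = 562.9 W

563 W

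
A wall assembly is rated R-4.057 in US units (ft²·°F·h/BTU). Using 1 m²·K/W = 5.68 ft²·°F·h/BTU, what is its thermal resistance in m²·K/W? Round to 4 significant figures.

R_SI = 4.057/5.68 = 0.71426

0.7143 m²·K/W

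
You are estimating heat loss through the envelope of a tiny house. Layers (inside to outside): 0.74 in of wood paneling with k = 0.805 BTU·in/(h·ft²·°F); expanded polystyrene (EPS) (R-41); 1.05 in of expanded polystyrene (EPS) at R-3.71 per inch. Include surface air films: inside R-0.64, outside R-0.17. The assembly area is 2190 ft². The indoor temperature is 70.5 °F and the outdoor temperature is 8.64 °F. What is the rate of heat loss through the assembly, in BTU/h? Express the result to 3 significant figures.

0.74/0.805 = 0.9193
1.05 × 3.71 = 3.896
R_total = 0.64 + 0.9193 + 41 + 3.896 + 0.17 = 46.62 ft²·°F·h/BTU
Q = A·ΔT/R = 2190 × (70.5 − 8.64) / 46.62 = 2906 BTU/h

2910 BTU/h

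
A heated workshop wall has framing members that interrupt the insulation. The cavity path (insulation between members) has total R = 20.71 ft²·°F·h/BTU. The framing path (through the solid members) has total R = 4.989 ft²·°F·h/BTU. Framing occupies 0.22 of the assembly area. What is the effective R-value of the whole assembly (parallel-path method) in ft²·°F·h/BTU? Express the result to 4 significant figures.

12.23 ft²·°F·h/BTU

U_eff = 0.78/20.71 + 0.22/4.989 = 0.037663 + 0.044097 = 0.08176
R_eff = 1/U_eff = 12.231 ft²·°F·h/BTU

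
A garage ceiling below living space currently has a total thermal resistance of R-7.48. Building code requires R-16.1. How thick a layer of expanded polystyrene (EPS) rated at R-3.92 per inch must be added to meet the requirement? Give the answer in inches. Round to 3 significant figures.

2.20 in

ΔR = 16.1 − 7.48 = 8.62 ft²·°F·h/BTU
L = ΔR / (R/in) = 8.62/3.92 = 2.199 in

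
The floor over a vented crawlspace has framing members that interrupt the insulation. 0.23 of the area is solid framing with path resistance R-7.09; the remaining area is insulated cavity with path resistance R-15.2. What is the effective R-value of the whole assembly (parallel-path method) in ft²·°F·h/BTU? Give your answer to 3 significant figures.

12.0 ft²·°F·h/BTU

U_eff = 0.77/15.2 + 0.23/7.09 = 0.05066 + 0.03244 = 0.0831
R_eff = 1/U_eff = 12.03 ft²·°F·h/BTU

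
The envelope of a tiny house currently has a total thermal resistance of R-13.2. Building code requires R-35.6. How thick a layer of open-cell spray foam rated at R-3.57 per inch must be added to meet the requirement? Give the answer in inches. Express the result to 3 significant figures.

6.27 in

ΔR = 35.6 − 13.2 = 22.4 ft²·°F·h/BTU
L = ΔR / (R/in) = 22.4/3.57 = 6.275 in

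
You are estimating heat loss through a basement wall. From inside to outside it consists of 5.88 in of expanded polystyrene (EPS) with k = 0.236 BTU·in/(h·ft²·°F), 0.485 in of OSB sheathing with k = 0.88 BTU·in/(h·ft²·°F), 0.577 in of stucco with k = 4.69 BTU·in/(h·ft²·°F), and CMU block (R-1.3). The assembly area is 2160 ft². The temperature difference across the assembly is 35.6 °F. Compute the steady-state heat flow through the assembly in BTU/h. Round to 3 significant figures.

2860 BTU/h

5.88/0.236 = 24.92
0.485/0.88 = 0.5511
0.577/4.69 = 0.123
R_total = 24.92 + 0.5511 + 0.123 + 1.3 = 26.89 ft²·°F·h/BTU
Q = A·ΔT/R = 2160 × 35.6 / 26.89 = 2860 BTU/h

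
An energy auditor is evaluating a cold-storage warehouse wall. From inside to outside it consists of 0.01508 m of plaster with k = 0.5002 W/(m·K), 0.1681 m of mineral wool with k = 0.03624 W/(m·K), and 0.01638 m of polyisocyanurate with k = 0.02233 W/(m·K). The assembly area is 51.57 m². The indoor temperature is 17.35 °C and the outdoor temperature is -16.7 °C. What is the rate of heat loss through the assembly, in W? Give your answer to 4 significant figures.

325.0 W

0.01508/0.5002 = 0.030148
0.1681/0.03624 = 4.6385
0.01638/0.02233 = 0.73354
R_total = 0.030148 + 4.6385 + 0.73354 = 5.4022 m²·K/W
Q = A·ΔT/R = 51.57 × (17.35 − (-16.7)) / 5.4022 = 325.04 W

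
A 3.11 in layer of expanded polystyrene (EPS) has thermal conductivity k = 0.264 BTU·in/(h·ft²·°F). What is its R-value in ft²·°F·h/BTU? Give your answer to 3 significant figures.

11.8 ft²·°F·h/BTU

R = L/k = 3.11/0.264 = 11.78 ft²·°F·h/BTU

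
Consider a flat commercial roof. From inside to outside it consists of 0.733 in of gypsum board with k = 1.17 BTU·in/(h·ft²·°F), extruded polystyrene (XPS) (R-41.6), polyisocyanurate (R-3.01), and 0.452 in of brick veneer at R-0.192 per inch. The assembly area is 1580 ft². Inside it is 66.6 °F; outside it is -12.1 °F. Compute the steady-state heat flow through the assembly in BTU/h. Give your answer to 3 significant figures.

0.733/1.17 = 0.6265
0.452 × 0.192 = 0.08678
R_total = 0.6265 + 41.6 + 3.01 + 0.08678 = 45.32 ft²·°F·h/BTU
Q = A·ΔT/R = 1580 × (66.6 − (-12.1)) / 45.32 = 2744 BTU/h

2740 BTU/h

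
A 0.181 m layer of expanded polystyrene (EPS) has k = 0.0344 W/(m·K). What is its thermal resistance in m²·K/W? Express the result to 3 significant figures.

R = L/k = 0.181/0.0344 = 5.262 m²·K/W

5.26 m²·K/W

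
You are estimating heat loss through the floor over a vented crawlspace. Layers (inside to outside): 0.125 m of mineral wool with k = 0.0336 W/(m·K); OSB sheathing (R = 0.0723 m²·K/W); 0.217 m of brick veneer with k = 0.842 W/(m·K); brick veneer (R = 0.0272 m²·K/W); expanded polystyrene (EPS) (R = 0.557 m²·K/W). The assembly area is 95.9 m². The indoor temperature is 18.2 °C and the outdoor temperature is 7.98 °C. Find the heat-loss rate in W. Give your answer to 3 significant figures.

0.125/0.0336 = 3.72
0.217/0.842 = 0.2577
R_total = 3.72 + 0.0723 + 0.2577 + 0.0272 + 0.557 = 4.634 m²·K/W
Q = A·ΔT/R = 95.9 × (18.2 − 7.98) / 4.634 = 211.5 W

211 W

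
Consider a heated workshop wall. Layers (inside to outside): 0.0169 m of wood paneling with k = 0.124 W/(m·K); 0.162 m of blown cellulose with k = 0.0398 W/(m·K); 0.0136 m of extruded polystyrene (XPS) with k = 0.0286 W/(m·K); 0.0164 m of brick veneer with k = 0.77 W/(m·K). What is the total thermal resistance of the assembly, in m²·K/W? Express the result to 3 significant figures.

0.0169/0.124 = 0.1363
0.162/0.0398 = 4.07
0.0136/0.0286 = 0.4755
0.0164/0.77 = 0.0213
R_total = 0.1363 + 4.07 + 0.4755 + 0.0213 = 4.703 m²·K/W

4.70 m²·K/W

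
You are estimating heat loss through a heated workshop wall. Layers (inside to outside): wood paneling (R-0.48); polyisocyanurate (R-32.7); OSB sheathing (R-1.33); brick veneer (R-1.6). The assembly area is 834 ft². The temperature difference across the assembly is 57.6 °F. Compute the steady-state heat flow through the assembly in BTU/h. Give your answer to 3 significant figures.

R_total = 0.48 + 32.7 + 1.33 + 1.6 = 36.11 ft²·°F·h/BTU
Q = A·ΔT/R = 834 × 57.6 / 36.11 = 1330 BTU/h

1330 BTU/h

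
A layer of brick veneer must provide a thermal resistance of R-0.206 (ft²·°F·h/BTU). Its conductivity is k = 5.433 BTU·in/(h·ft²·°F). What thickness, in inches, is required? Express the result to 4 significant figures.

1.119 in

L = R × k = 0.206 × 5.433 = 1.1192 in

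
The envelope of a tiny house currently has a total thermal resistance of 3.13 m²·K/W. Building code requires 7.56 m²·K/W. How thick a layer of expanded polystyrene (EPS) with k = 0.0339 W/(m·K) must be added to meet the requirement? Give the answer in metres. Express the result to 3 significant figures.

0.150 m

ΔR = 7.56 − 3.13 = 4.43 m²·K/W
L = ΔR × k = 4.43 × 0.0339 = 0.1502 m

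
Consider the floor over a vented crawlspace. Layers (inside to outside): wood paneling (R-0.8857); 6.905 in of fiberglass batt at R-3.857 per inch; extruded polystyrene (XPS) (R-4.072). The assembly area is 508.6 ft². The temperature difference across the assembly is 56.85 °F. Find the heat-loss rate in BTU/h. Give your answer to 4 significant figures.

6.905 × 3.857 = 26.633
R_total = 0.8857 + 26.633 + 4.072 = 31.59 ft²·°F·h/BTU
Q = A·ΔT/R = 508.6 × 56.85 / 31.59 = 915.28 BTU/h

915.3 BTU/h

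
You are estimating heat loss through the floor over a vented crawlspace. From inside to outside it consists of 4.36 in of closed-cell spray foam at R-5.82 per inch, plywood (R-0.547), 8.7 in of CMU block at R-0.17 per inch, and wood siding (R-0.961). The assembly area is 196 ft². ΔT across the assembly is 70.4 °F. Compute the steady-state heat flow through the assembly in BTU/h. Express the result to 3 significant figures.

487 BTU/h

4.36 × 5.82 = 25.38
8.7 × 0.17 = 1.479
R_total = 25.38 + 0.547 + 1.479 + 0.961 = 28.36 ft²·°F·h/BTU
Q = A·ΔT/R = 196 × 70.4 / 28.36 = 486.5 BTU/h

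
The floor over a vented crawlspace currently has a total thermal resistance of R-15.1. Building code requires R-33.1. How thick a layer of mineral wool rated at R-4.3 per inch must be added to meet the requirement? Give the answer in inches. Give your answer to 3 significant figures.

ΔR = 33.1 − 15.1 = 18 ft²·°F·h/BTU
L = ΔR / (R/in) = 18/4.3 = 4.186 in

4.19 in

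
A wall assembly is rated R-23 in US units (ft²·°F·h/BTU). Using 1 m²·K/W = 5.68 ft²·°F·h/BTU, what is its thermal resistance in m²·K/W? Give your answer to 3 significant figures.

4.05 m²·K/W

R_SI = 23/5.68 = 4.049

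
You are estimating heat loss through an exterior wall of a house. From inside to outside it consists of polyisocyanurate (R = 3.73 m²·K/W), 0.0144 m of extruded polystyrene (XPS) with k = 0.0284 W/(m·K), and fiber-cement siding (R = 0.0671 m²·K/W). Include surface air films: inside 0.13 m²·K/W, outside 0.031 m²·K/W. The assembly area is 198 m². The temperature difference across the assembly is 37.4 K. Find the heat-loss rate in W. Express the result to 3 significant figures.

1660 W

0.0144/0.0284 = 0.507
R_total = 0.13 + 3.73 + 0.507 + 0.0671 + 0.031 = 4.465 m²·K/W
Q = A·ΔT/R = 198 × 37.4 / 4.465 = 1658 W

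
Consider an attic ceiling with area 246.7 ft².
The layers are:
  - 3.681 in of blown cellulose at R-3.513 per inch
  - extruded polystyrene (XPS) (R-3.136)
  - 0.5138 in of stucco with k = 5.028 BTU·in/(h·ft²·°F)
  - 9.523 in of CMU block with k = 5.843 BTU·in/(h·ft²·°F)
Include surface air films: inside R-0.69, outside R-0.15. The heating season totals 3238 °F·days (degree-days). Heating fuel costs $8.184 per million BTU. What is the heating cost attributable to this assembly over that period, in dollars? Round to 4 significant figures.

8.418 dollars

3.681 × 3.513 = 12.931
0.5138/5.028 = 0.10219
9.523/5.843 = 1.6298
R_total = 0.69 + 12.931 + 3.136 + 0.10219 + 1.6298 + 0.15 = 18.639 ft²·°F·h/BTU
E = A × HDD × 24 / R = 246.7 × 3238 × 24 / 18.639 = 1028600 BTU
Cost = 1028600/10⁶ × 8.184 = $8.4177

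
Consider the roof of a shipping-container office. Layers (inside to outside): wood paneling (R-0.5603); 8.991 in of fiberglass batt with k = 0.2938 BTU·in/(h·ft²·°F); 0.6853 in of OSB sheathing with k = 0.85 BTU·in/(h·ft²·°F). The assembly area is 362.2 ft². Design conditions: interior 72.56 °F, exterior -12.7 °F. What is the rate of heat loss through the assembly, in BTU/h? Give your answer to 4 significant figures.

8.991/0.2938 = 30.602
0.6853/0.85 = 0.80624
R_total = 0.5603 + 30.602 + 0.80624 = 31.969 ft²·°F·h/BTU
Q = A·ΔT/R = 362.2 × (72.56 − (-12.7)) / 31.969 = 965.97 BTU/h

966.0 BTU/h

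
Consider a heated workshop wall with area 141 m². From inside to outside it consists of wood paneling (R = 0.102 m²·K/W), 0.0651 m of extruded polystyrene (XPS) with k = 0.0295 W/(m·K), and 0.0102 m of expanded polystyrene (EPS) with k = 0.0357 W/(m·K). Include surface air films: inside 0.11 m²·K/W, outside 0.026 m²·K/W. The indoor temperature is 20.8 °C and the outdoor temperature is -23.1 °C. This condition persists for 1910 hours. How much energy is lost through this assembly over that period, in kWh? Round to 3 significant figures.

4330 kWh

0.0651/0.0295 = 2.207
0.0102/0.0357 = 0.2857
R_total = 0.11 + 0.102 + 2.207 + 0.2857 + 0.026 = 2.73 m²·K/W
Q = 141 × (20.8 − (-23.1)) / 2.73 = 2267 W
E = 2267 W × 1910 h / 1000 = 4330 kWh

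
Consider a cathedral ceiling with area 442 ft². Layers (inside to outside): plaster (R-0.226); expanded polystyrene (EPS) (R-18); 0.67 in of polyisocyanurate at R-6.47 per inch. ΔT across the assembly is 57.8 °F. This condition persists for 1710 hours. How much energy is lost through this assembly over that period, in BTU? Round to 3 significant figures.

1940000 BTU

0.67 × 6.47 = 4.335
R_total = 0.226 + 18 + 4.335 = 22.56 ft²·°F·h/BTU
Q = 442 × 57.8 / 22.56 = 1132 BTU/h
E = 1132 × 1710 = 1936000 BTU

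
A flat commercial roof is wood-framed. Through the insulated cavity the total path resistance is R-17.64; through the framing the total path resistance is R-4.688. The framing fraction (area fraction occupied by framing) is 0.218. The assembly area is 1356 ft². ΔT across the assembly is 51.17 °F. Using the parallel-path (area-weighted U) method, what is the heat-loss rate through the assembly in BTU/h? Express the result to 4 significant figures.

6303 BTU/h

U_eff = 0.782/17.64 + 0.218/4.688 = 0.044331 + 0.046502 = 0.090833
R_eff = 1/U_eff = 11.009 ft²·°F·h/BTU
Q = 1356 × 51.17 / 11.009 = 6302.6 BTU/h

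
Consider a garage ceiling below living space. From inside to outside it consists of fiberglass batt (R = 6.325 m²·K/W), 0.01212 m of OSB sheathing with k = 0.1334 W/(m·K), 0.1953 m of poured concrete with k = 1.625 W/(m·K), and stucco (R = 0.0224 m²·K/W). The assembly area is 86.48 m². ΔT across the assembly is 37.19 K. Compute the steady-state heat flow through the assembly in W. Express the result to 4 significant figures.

490.4 W

0.01212/0.1334 = 0.090855
0.1953/1.625 = 0.12018
R_total = 6.325 + 0.090855 + 0.12018 + 0.0224 = 6.5584 m²·K/W
Q = A·ΔT/R = 86.48 × 37.19 / 6.5584 = 490.39 W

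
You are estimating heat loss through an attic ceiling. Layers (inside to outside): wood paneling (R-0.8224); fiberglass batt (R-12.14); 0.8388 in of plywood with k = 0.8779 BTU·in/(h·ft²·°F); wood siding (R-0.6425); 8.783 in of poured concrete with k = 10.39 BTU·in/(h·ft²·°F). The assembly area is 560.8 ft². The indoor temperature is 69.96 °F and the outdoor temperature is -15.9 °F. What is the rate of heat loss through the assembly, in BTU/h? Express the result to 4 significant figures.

3125 BTU/h

0.8388/0.8779 = 0.95546
8.783/10.39 = 0.84533
R_total = 0.8224 + 12.14 + 0.95546 + 0.6425 + 0.84533 = 15.406 ft²·°F·h/BTU
Q = A·ΔT/R = 560.8 × (69.96 − (-15.9)) / 15.406 = 3125.5 BTU/h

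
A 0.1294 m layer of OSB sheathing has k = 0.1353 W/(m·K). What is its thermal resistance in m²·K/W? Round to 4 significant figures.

0.9564 m²·K/W

R = L/k = 0.1294/0.1353 = 0.95639 m²·K/W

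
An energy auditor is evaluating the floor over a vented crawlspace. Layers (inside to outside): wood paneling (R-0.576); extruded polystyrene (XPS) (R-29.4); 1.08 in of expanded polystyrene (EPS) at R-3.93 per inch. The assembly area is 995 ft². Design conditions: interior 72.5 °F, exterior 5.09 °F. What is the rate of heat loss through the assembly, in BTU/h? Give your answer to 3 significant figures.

1960 BTU/h

1.08 × 3.93 = 4.244
R_total = 0.576 + 29.4 + 4.244 = 34.22 ft²·°F·h/BTU
Q = A·ΔT/R = 995 × (72.5 − 5.09) / 34.22 = 1960 BTU/h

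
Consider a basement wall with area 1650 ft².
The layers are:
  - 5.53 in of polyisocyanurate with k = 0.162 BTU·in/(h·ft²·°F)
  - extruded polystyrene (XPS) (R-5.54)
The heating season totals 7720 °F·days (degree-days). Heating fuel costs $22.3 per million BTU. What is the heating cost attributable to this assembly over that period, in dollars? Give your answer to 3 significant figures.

172 dollars

5.53/0.162 = 34.14
R_total = 34.14 + 5.54 = 39.68 ft²·°F·h/BTU
E = A × HDD × 24 / R = 1650 × 7720 × 24 / 39.68 = 7705000 BTU
Cost = 7705000/10⁶ × 22.3 = $171.8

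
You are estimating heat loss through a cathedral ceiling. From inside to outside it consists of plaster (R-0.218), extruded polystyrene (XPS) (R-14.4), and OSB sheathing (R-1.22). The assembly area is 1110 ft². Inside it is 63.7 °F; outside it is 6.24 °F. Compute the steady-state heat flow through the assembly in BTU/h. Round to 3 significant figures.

R_total = 0.218 + 14.4 + 1.22 = 15.84 ft²·°F·h/BTU
Q = A·ΔT/R = 1110 × (63.7 − 6.24) / 15.84 = 4027 BTU/h

4030 BTU/h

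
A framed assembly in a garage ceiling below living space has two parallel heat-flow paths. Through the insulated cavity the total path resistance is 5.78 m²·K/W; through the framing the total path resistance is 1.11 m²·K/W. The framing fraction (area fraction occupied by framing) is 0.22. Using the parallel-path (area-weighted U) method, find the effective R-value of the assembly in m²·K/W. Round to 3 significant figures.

3.00 m²·K/W

U_eff = 0.78/5.78 + 0.22/1.11 = 0.1349 + 0.1982 = 0.3331
R_eff = 1/U_eff = 3.002 m²·K/W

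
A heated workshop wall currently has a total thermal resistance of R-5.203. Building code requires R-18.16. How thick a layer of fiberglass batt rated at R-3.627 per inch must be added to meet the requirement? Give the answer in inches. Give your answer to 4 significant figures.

ΔR = 18.16 − 5.203 = 12.957 ft²·°F·h/BTU
L = ΔR / (R/in) = 12.957/3.627 = 3.5724 in

3.572 in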